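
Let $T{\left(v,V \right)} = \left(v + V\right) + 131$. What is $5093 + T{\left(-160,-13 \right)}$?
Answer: $5051$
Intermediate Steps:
$T{\left(v,V \right)} = 131 + V + v$ ($T{\left(v,V \right)} = \left(V + v\right) + 131 = 131 + V + v$)
$5093 + T{\left(-160,-13 \right)} = 5093 - 42 = 5051$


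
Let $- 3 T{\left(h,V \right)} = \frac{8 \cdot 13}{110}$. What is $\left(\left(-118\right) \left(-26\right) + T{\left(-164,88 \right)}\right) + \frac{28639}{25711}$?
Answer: $\frac{13018810883}{4242315} \approx 3068.8$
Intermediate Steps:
$T{\left(h,V \right)} = - \frac{52}{165}$ ($T{\left(h,V \right)} = - \frac{8 \cdot 13 \cdot \frac{1}{110}}{3} = - \frac{104 \cdot \frac{1}{110}}{3} = \left(- \frac{1}{3}\right) \frac{52}{55} = - \frac{52}{165}$)
$\left(\left(-118\right) \left(-26\right) + T{\left(-164,88 \right)}\right) + \frac{28639}{25711} = \left(\left(-118\right) \left(-26\right) - \frac{52}{165}\right) + \frac{28639}{25711} = \left(3068 - \frac{52}{165}\right) + 28639 \cdot \frac{1}{25711} = \frac{506168}{165} + \frac{28639}{25711} = \frac{13018810883}{4242315}$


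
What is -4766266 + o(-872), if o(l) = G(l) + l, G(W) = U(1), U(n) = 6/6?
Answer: -4767137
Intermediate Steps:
U(n) = 1 (U(n) = 6*(1/6) = 1)
G(W) = 1
o(l) = 1 + l
-4766266 + o(-872) = -4766266 + (1 - 872) = -4766266 - 871 = -4767137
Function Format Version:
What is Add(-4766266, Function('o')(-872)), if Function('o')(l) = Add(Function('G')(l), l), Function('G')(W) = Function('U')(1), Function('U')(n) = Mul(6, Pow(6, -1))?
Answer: -4767137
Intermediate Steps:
Function('U')(n) = 1 (Function('U')(n) = Mul(6, Rational(1, 6)) = 1)
Function('G')(W) = 1
Function('o')(l) = Add(1, l)
Add(-4766266, Function('o')(-872)) = Add(-4766266, Add(1, -872)) = Add(-4766266, -871) = -4767137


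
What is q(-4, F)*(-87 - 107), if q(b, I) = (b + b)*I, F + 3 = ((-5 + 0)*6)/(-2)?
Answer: 18624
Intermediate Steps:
F = 12 (F = -3 + ((-5 + 0)*6)/(-2) = -3 - 5*6*(-½) = -3 - 30*(-½) = -3 + 15 = 12)
q(b, I) = 2*I*b (q(b, I) = (2*b)*I = 2*I*b)
q(-4, F)*(-87 - 107) = (2*12*(-4))*(-87 - 107) = -96*(-194) = 18624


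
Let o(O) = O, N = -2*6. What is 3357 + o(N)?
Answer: 3345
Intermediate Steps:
N = -12
3357 + o(N) = 3357 - 12 = 3345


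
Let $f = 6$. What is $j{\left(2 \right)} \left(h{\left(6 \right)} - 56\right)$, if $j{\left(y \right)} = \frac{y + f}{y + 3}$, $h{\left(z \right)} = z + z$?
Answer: $- \frac{352}{5} \approx -70.4$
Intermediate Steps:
$h{\left(z \right)} = 2 z$
$j{\left(y \right)} = \frac{6 + y}{3 + y}$ ($j{\left(y \right)} = \frac{y + 6}{y + 3} = \frac{6 + y}{3 + y}$)
$j{\left(2 \right)} \left(h{\left(6 \right)} - 56\right) = \frac{6 + 2}{3 + 2} \left(2 \cdot 6 - 56\right) = \frac{1}{5} \cdot 8 \left(12 - 56\right) = \frac{1}{5} \cdot 8 \left(-44\right) = \frac{8}{5} \left(-44\right) = - \frac{352}{5}$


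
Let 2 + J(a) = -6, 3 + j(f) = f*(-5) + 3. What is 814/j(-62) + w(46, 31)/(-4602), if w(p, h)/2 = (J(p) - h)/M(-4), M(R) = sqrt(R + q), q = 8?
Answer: 48181/18290 ≈ 2.6343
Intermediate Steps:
j(f) = -5*f (j(f) = -3 + (f*(-5) + 3) = -3 + (-5*f + 3) = -3 + (3 - 5*f) = -5*f)
J(a) = -8 (J(a) = -2 - 6 = -8)
M(R) = sqrt(8 + R) (M(R) = sqrt(R + 8) = sqrt(8 + R))
w(p, h) = -8 - h (w(p, h) = 2*((-8 - h)/(sqrt(8 - 4))) = 2*((-8 - h)/(sqrt(4))) = 2*((-8 - h)/2) = 2*((-8 - h)*(1/2)) = 2*(-4 - h/2) = -8 - h)
814/j(-62) + w(46, 31)/(-4602) = 814/((-5*(-62))) + (-8 - 1*31)/(-4602) = 814/310 + (-8 - 31)*(-1/4602) = 814*(1/310) - 39*(-1/4602) = 407/155 + 1/118 = 48181/18290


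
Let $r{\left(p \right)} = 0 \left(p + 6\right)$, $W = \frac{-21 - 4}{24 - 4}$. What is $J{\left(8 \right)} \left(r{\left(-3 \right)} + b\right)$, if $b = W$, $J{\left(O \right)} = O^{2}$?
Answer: $-80$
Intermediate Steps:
$W = - \frac{5}{4}$ ($W = - \frac{25}{20} = \left(-25\right) \frac{1}{20} = - \frac{5}{4} \approx -1.25$)
$b = - \frac{5}{4} \approx -1.25$
$r{\left(p \right)} = 0$ ($r{\left(p \right)} = 0 \left(6 + p\right) = 0$)
$J{\left(8 \right)} \left(r{\left(-3 \right)} + b\right) = 8^{2} \left(0 - \frac{5}{4}\right) = 64 \left(- \frac{5}{4}\right) = -80$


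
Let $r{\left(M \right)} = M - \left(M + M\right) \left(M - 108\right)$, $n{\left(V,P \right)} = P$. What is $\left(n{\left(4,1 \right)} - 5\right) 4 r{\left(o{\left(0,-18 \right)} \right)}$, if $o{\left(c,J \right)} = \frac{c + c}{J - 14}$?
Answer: $0$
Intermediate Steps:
$o{\left(c,J \right)} = \frac{2 c}{-14 + J}$
$r{\left(M \right)} = M - 2 M \left(-108 + M\right)$
$\left(n{\left(4,1 \right)} - 5\right) 4 r{\left(o{\left(0,-18 \right)} \right)} = \left(1 - 5\right) 4 \cdot 2 \cdot 0 \frac{1}{-14 - 18} \left(217 - 2 \cdot 2 \cdot 0 \frac{1}{-14 - 18}\right) = \left(-4\right) 4 \cdot 2 \cdot 0 \frac{1}{-32} \left(217 - 2 \cdot 2 \cdot 0 \frac{1}{-32}\right) = - 16 \cdot 2 \cdot 0 \left(- \frac{1}{32}\right) \left(217 - 2 \cdot 2 \cdot 0 \left(- \frac{1}{32}\right)\right) = - 16 \cdot 0 \left(217 - 0\right) = - 16 \cdot 0 \left(217 + 0\right) = - 16 \cdot 0 \cdot 217 = \left(-16\right) 0 = 0$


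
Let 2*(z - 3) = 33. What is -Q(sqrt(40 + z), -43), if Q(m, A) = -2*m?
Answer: sqrt(238) ≈ 15.427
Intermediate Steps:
z = 39/2 (z = 3 + (1/2)*33 = 3 + 33/2 = 39/2 ≈ 19.500)
-Q(sqrt(40 + z), -43) = -(-2)*sqrt(40 + 39/2) = -(-2)*sqrt(119/2) = -(-2)*sqrt(238)/2 = -(-1)*sqrt(238) = sqrt(238)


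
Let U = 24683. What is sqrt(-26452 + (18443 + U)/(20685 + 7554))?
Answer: I*sqrt(21092694697578)/28239 ≈ 162.64*I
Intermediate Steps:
sqrt(-26452 + (18443 + U)/(20685 + 7554)) = sqrt(-26452 + (18443 + 24683)/(20685 + 7554)) = sqrt(-26452 + 43126/28239) = sqrt(-746934902/28239) = I*sqrt(21092694697578)/28239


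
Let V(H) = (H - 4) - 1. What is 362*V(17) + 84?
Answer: 4428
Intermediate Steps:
V(H) = -5 + H (V(H) = (-4 + H) - 1 = -5 + H)
362*V(17) + 84 = 362*(-5 + 17) + 84 = 362*12 + 84 = 4344 + 84 = 4428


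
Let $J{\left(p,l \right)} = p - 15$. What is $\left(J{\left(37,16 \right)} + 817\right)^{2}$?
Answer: $703921$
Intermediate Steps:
$J{\left(p,l \right)} = -15 + p$ ($J{\left(p,l \right)} = p - 15 = -15 + p$)
$\left(J{\left(37,16 \right)} + 817\right)^{2} = \left(\left(-15 + 37\right) + 817\right)^{2} = \left(22 + 817\right)^{2} = 839^{2} = 703921$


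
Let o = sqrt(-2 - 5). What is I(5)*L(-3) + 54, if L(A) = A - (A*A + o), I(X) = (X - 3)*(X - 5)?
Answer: 54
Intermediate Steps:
o = I*sqrt(7) (o = sqrt(-7) = I*sqrt(7) ≈ 2.6458*I)
I(X) = (-5 + X)*(-3 + X) (I(X) = (-3 + X)*(-5 + X) = (-5 + X)*(-3 + X))
L(A) = A - A**2 - I*sqrt(7) (L(A) = A - (A*A + I*sqrt(7)) = A - (A**2 + I*sqrt(7)) = A + (-A**2 - I*sqrt(7)) = A - A**2 - I*sqrt(7))
I(5)*L(-3) + 54 = (15 + 5**2 - 8*5)*(-3 - 1*(-3)**2 - I*sqrt(7)) + 54 = (15 + 25 - 40)*(-3 - 1*9 - I*sqrt(7)) + 54 = 0*(-3 - 9 - I*sqrt(7)) + 54 = 0*(-12 - I*sqrt(7)) + 54 = 0 + 54 = 54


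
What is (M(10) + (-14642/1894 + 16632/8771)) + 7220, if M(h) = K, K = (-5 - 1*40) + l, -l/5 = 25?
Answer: 8358543409/1186591 ≈ 7044.2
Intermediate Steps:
l = -125 (l = -5*25 = -125)
K = -170 (K = (-5 - 1*40) - 125 = (-5 - 40) - 125 = -45 - 125 = -170)
M(h) = -170
(M(10) + (-14642/1894 + 16632/8771)) + 7220 = (-170 + (-14642/1894 + 16632/8771)) + 7220 = (-170 + (-14642*1/1894 + 16632*(1/8771))) + 7220 = (-170 + (-7321/947 + 2376/1253)) + 7220 = (-170 - 6923141/1186591) + 7220 = -208643611/1186591 + 7220 = 8358543409/1186591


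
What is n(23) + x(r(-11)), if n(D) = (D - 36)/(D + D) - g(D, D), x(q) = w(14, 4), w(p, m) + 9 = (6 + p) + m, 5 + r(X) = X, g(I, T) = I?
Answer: -381/46 ≈ -8.2826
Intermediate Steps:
r(X) = -5 + X
w(p, m) = -3 + m + p (w(p, m) = -9 + ((6 + p) + m) = -9 + (6 + m + p) = -3 + m + p)
x(q) = 15 (x(q) = -3 + 4 + 14 = 15)
n(D) = -D + (-36 + D)/(2*D) (n(D) = (D - 36)/(D + D) - D = (-36 + D)/((2*D)) - D = (-36 + D)*(1/(2*D)) - D = (-36 + D)/(2*D) - D = -D + (-36 + D)/(2*D))
n(23) + x(r(-11)) = (½ - 1*23 - 18/23) + 15 = (½ - 23 - 18*1/23) + 15 = (½ - 23 - 18/23) + 15 = -1071/46 + 15 = -381/46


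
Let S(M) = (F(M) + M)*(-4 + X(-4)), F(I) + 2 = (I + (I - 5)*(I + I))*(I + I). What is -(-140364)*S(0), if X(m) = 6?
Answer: -561456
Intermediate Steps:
F(I) = -2 + 2*I*(I + 2*I*(-5 + I)) (F(I) = -2 + (I + (I - 5)*(I + I))*(I + I) = -2 + (I + (-5 + I)*(2*I))*(2*I) = -2 + (I + 2*I*(-5 + I))*(2*I) = -2 + 2*I*(I + 2*I*(-5 + I)))
S(M) = -4 - 36*M² + 2*M + 8*M³ (S(M) = ((-2 - 18*M² + 4*M³) + M)*(-4 + 6) = (-2 + M - 18*M² + 4*M³)*2 = -4 - 36*M² + 2*M + 8*M³)
-(-140364)*S(0) = -(-140364)*(-4 - 36*0² + 2*0 + 8*0³) = -(-140364)*(-4 - 36*0 + 0 + 8*0) = -(-140364)*(-4 + 0 + 0 + 0) = -(-140364)*(-4) = -20052*28 = -561456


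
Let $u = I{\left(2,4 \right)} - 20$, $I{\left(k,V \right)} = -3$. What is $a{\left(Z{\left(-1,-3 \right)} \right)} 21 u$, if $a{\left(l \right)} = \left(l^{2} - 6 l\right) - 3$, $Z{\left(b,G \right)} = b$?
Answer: $-1932$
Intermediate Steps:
$a{\left(l \right)} = -3 + l^{2} - 6 l$
$u = -23$ ($u = -3 - 20 = -23$)
$a{\left(Z{\left(-1,-3 \right)} \right)} 21 u = \left(-3 + \left(-1\right)^{2} - -6\right) 21 \left(-23\right) = \left(-3 + 1 + 6\right) 21 \left(-23\right) = 4 \cdot 21 \left(-23\right) = 84 \left(-23\right) = -1932$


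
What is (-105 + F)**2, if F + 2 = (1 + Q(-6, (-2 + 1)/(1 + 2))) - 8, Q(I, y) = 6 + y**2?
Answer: 942841/81 ≈ 11640.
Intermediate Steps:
F = -26/9 (F = -2 + ((1 + (6 + ((-2 + 1)/(1 + 2))**2)) - 8) = -2 + ((1 + (6 + (-1/3)**2)) - 8) = -2 + ((1 + (6 + 1/9)) - 8) = -2 + ((1 + 55/9) - 8) = -2 + (64/9 - 8) = -2 - 8/9 = -26/9 ≈ -2.8889)
(-105 + F)**2 = (-105 - 26/9)**2 = (-971/9)**2 = 942841/81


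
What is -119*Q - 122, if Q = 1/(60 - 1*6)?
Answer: -6707/54 ≈ -124.20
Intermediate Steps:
Q = 1/54 (Q = 1/(60 - 6) = 1/54 ≈ 0.018519)
-119*Q - 122 = -119*1/54 - 122 = -119/54 - 122 = -6707/54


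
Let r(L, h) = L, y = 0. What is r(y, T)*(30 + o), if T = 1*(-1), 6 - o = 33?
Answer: 0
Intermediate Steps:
o = -27 (o = 6 - 1*33 = 6 - 33 = -27)
T = -1
r(y, T)*(30 + o) = 0*(30 - 27) = 0*3 = 0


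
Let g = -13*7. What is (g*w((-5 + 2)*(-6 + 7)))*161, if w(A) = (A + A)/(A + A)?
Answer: -14651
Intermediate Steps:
g = -91
w(A) = 1 (w(A) = (2*A)/((2*A)) = (2*A)*(1/(2*A)) = 1)
(g*w((-5 + 2)*(-6 + 7)))*161 = -91*1*161 = -91*161 = -14651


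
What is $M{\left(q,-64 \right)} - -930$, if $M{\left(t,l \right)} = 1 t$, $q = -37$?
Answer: $893$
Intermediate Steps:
$M{\left(t,l \right)} = t$
$M{\left(q,-64 \right)} - -930 = -37 - -930 = -37 + 930 = 893$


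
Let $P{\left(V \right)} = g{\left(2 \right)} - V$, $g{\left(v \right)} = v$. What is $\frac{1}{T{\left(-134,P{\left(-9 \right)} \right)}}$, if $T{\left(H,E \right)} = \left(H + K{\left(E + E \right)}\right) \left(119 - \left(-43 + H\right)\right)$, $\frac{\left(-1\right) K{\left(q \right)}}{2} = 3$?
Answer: $- \frac{1}{41440} \approx -2.4131 \cdot 10^{-5}$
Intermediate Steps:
$K{\left(q \right)} = -6$ ($K{\left(q \right)} = \left(-2\right) 3 = -6$)
$P{\left(V \right)} = 2 - V$
$T{\left(H,E \right)} = \left(-6 + H\right) \left(162 - H\right)$ ($T{\left(H,E \right)} = \left(H - 6\right) \left(119 - \left(-43 + H\right)\right) = \left(-6 + H\right) \left(162 - H\right)$)
$\frac{1}{T{\left(-134,P{\left(-9 \right)} \right)}} = \frac{1}{-972 - \left(-134\right)^{2} + 168 \left(-134\right)} = \frac{1}{-972 - 17956 - 22512} = \frac{1}{-41440} = - \frac{1}{41440}$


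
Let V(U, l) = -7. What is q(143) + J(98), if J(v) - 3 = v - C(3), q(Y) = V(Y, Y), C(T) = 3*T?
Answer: 85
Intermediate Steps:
q(Y) = -7
J(v) = -6 + v (J(v) = 3 + (v - 3*3) = 3 + (v - 1*9) = 3 + (v - 9) = 3 + (-9 + v) = -6 + v)
q(143) + J(98) = -7 + (-6 + 98) = -7 + 92 = 85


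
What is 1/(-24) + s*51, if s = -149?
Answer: -182377/24 ≈ -7599.0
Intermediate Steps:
1/(-24) + s*51 = 1/(-24) - 149*51 = -1/24 - 7599 = -182377/24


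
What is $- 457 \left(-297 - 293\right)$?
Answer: $269630$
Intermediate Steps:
$- 457 \left(-297 - 293\right) = \left(-457\right) \left(-590\right) = 269630$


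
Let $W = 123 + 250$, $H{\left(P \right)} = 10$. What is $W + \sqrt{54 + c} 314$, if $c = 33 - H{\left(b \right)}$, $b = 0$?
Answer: $373 + 314 \sqrt{77} \approx 3128.3$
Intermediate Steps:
$c = 23$ ($c = 33 - 10 = 23$)
$W = 373$
$W + \sqrt{54 + c} 314 = 373 + \sqrt{54 + 23} \cdot 314 = 373 + \sqrt{77} \cdot 314 = 373 + 314 \sqrt{77}$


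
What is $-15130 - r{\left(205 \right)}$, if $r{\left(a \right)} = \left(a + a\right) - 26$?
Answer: $-15514$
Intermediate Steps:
$r{\left(a \right)} = -26 + 2 a$ ($r{\left(a \right)} = 2 a - 26 = -26 + 2 a$)
$-15130 - r{\left(205 \right)} = -15130 - \left(-26 + 2 \cdot 205\right) = -15130 - \left(-26 + 410\right) = -15130 - 384 = -15514$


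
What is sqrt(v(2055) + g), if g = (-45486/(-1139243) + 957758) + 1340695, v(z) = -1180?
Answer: 5*sqrt(2433936618581651)/162749 ≈ 1515.7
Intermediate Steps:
g = 374070933795/162749 (g = (-45486*(-1/1139243) + 957758) + 1340695 = (6498/162749 + 957758) + 1340695 = 155874163240/162749 + 1340695 = 374070933795/162749 ≈ 2.2985e+6)
sqrt(v(2055) + g) = sqrt(-1180 + 374070933795/162749) = sqrt(373878889975/162749) = 5*sqrt(2433936618581651)/162749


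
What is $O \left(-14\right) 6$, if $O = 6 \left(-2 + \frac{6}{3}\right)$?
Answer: $0$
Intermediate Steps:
$O = 0$ ($O = 6 \left(-2 + 6 \cdot \frac{1}{3}\right) = 6 \left(-2 + 2\right) = 6 \cdot 0 = 0$)
$O \left(-14\right) 6 = 0 \left(-14\right) 6 = 0 \cdot 6 = 0$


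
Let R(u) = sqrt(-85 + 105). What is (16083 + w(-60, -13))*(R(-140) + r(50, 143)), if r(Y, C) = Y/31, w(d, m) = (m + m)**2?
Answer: 837950/31 + 33518*sqrt(5) ≈ 1.0198e+5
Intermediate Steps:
w(d, m) = 4*m**2 (w(d, m) = (2*m)**2 = 4*m**2)
r(Y, C) = Y/31 (r(Y, C) = Y*(1/31) = Y/31)
R(u) = 2*sqrt(5) (R(u) = sqrt(20) = 2*sqrt(5))
(16083 + w(-60, -13))*(R(-140) + r(50, 143)) = (16083 + 4*(-13)**2)*(2*sqrt(5) + (1/31)*50) = (16083 + 4*169)*(2*sqrt(5) + 50/31) = (16083 + 676)*(50/31 + 2*sqrt(5)) = 16759*(50/31 + 2*sqrt(5)) = 837950/31 + 33518*sqrt(5)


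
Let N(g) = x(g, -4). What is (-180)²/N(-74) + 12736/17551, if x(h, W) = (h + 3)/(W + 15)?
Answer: -6254272144/1246121 ≈ -5019.0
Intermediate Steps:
x(h, W) = (3 + h)/(15 + W)
N(g) = 3/11 + g/11 (N(g) = (3 + g)/(15 - 4) = (3 + g)/11 = 3/11 + g/11)
(-180)²/N(-74) + 12736/17551 = (-180)²/(3/11 + (1/11)*(-74)) + 12736/17551 = 32400/(3/11 - 74/11) + 12736*(1/17551) = 32400/(-71/11) + 12736/17551 = 32400*(-11/71) + 12736/17551 = -356400/71 + 12736/17551 = -6254272144/1246121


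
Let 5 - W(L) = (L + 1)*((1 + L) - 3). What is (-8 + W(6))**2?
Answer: 961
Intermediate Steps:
W(L) = 5 - (1 + L)*(-2 + L) (W(L) = 5 - (L + 1)*((1 + L) - 3) = 5 - (1 + L)*(-2 + L))
(-8 + W(6))**2 = (-8 + (7 + 6 - 1*6**2))**2 = (-8 + (7 + 6 - 1*36))**2 = (-8 + (7 + 6 - 36))**2 = (-8 - 23)**2 = (-31)**2 = 961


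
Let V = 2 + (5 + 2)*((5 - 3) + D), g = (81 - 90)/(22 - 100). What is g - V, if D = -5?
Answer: 497/26 ≈ 19.115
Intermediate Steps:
g = 3/26 (g = -9/(-78) = -9*(-1/78) = 3/26 ≈ 0.11538)
V = -19 (V = 2 + (5 + 2)*((5 - 3) - 5) = 2 + 7*(2 - 5) = 2 + 7*(-3) = 2 - 21 = -19)
g - V = 3/26 - 1*(-19) = 3/26 + 19 = 497/26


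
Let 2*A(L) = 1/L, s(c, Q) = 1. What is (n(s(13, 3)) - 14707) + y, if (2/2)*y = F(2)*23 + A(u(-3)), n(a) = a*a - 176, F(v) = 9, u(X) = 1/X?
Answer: -29353/2 ≈ -14677.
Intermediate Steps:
u(X) = 1/X
A(L) = 1/(2*L)
n(a) = -176 + a² (n(a) = a² - 176 = -176 + a²)
y = 411/2 (y = 9*23 + 1/(2*(1/(-3))) = 207 + 1/(2*(-⅓)) = 207 + (½)*(-3) = 207 - 3/2 = 411/2 ≈ 205.50)
(n(s(13, 3)) - 14707) + y = ((-176 + 1²) - 14707) + 411/2 = ((-176 + 1) - 14707) + 411/2 = (-175 - 14707) + 411/2 = -14882 + 411/2 = -29353/2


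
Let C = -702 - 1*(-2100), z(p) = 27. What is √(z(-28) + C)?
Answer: 5*√57 ≈ 37.749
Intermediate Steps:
C = 1398 (C = -702 + 2100 = 1398)
√(z(-28) + C) = √(27 + 1398) = √1425 = 5*√57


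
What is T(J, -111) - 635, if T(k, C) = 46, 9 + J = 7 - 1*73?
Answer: -589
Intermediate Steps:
J = -75 (J = -9 + (7 - 1*73) = -9 + (7 - 73) = -9 - 66 = -75)
T(J, -111) - 635 = 46 - 635 = -589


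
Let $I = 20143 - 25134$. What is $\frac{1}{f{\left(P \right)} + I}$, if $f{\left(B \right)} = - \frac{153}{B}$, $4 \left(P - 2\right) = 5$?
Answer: $- \frac{13}{65495} \approx -0.00019849$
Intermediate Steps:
$P = \frac{13}{4}$ ($P = 2 + \frac{1}{4} \cdot 5 = 2 + \frac{5}{4} = \frac{13}{4} \approx 3.25$)
$I = -4991$ ($I = 20143 - 25134 = -4991$)
$\frac{1}{f{\left(P \right)} + I} = \frac{1}{- \frac{153}{\frac{13}{4}} - 4991} = \frac{1}{\left(-153\right) \frac{4}{13} - 4991} = \frac{1}{- \frac{612}{13} - 4991} = \frac{1}{- \frac{65495}{13}} = - \frac{13}{65495}$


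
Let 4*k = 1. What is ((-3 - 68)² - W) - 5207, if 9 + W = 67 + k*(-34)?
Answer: -431/2 ≈ -215.50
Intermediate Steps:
k = ¼ (k = (¼)*1 = ¼ ≈ 0.25000)
W = 99/2 (W = -9 + (67 + (¼)*(-34)) = -9 + (67 - 17/2) = -9 + 117/2 = 99/2 ≈ 49.500)
((-3 - 68)² - W) - 5207 = ((-3 - 68)² - 1*99/2) - 5207 = ((-71)² - 99/2) - 5207 = (5041 - 99/2) - 5207 = 9983/2 - 5207 = -431/2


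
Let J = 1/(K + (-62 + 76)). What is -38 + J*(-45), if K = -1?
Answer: -539/13 ≈ -41.462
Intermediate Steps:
J = 1/13 (J = 1/(-1 + (-62 + 76)) = 1/(-1 + 14) = 1/13 ≈ 0.076923)
-38 + J*(-45) = -38 + (1/13)*(-45) = -38 - 45/13 = -539/13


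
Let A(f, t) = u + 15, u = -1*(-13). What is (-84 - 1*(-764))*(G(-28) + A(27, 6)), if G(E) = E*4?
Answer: -57120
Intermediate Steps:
u = 13
G(E) = 4*E
A(f, t) = 28 (A(f, t) = 13 + 15 = 28)
(-84 - 1*(-764))*(G(-28) + A(27, 6)) = (-84 - 1*(-764))*(4*(-28) + 28) = (-84 + 764)*(-112 + 28) = 680*(-84) = -57120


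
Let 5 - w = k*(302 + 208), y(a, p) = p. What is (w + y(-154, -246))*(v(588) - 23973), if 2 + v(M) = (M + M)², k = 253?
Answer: -175679418271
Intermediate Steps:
v(M) = -2 + 4*M² (v(M) = -2 + (M + M)² = -2 + (2*M)² = -2 + 4*M²)
w = -129025 (w = 5 - 253*(302 + 208) = 5 - 253*510 = 5 - 1*129030 = 5 - 129030 = -129025)
(w + y(-154, -246))*(v(588) - 23973) = (-129025 - 246)*((-2 + 4*588²) - 23973) = -129271*((-2 + 4*345744) - 23973) = -129271*((-2 + 1382976) - 23973) = -129271*(1382974 - 23973) = -129271*1359001 = -175679418271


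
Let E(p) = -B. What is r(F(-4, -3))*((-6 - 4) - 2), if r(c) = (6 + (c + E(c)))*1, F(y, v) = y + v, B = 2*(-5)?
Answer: -108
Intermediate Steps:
B = -10
E(p) = 10 (E(p) = -1*(-10) = 10)
F(y, v) = v + y
r(c) = 16 + c (r(c) = (6 + (c + 10))*1 = (6 + (10 + c))*1 = (16 + c)*1 = 16 + c)
r(F(-4, -3))*((-6 - 4) - 2) = (16 + (-3 - 4))*((-6 - 4) - 2) = (16 - 7)*(-10 - 2) = 9*(-12) = -108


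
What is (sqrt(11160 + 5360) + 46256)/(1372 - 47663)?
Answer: -6608/6613 - 2*sqrt(4130)/46291 ≈ -1.0020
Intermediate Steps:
(sqrt(11160 + 5360) + 46256)/(1372 - 47663) = (sqrt(16520) + 46256)/(-46291) = (2*sqrt(4130) + 46256)*(-1/46291) = (46256 + 2*sqrt(4130))*(-1/46291) = -6608/6613 - 2*sqrt(4130)/46291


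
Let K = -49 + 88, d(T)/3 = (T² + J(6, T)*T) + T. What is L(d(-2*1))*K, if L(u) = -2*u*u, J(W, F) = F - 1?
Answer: -44928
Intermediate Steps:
J(W, F) = -1 + F
d(T) = 3*T + 3*T² + 3*T*(-1 + T) (d(T) = 3*((T² + (-1 + T)*T) + T) = 3*((T² + T*(-1 + T)) + T) = 3*(T + T² + T*(-1 + T)) = 3*T + 3*T² + 3*T*(-1 + T))
L(u) = -2*u²
K = 39
L(d(-2*1))*K = -2*(6*(-2*1)²)²*39 = -2*(6*(-2)²)²*39 = -2*(6*4)²*39 = -2*24²*39 = -2*576*39 = -1152*39 = -44928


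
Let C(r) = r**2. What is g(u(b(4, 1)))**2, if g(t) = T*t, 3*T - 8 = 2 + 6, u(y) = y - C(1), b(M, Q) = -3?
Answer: 4096/9 ≈ 455.11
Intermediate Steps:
u(y) = -1 + y (u(y) = y - 1*1**2 = y - 1*1 = y - 1 = -1 + y)
T = 16/3 (T = 8/3 + (2 + 6)/3 = 8/3 + (1/3)*8 = 8/3 + 8/3 = 16/3 ≈ 5.3333)
g(t) = 16*t/3
g(u(b(4, 1)))**2 = (16*(-1 - 3)/3)**2 = ((16/3)*(-4))**2 = (-64/3)**2 = 4096/9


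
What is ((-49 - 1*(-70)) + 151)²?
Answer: 29584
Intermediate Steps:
((-49 - 1*(-70)) + 151)² = ((-49 + 70) + 151)² = (21 + 151)² = 172² = 29584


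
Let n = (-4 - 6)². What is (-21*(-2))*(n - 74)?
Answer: 1092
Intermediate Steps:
n = 100 (n = (-10)² = 100)
(-21*(-2))*(n - 74) = (-21*(-2))*(100 - 74) = 42*26 = 1092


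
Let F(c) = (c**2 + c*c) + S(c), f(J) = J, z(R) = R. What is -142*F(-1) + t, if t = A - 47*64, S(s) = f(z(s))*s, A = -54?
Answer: -3488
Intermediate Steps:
S(s) = s**2 (S(s) = s*s = s**2)
F(c) = 3*c**2 (F(c) = (c**2 + c*c) + c**2 = (c**2 + c**2) + c**2 = 2*c**2 + c**2 = 3*c**2)
t = -3062 (t = -54 - 47*64 = -54 - 3008 = -3062)
-142*F(-1) + t = -426*(-1)**2 - 3062 = -426 - 3062 = -3488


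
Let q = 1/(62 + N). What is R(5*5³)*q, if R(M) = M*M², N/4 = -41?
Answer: -244140625/102 ≈ -2.3935e+6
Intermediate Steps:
N = -164 (N = 4*(-41) = -164)
R(M) = M³
q = -1/102 (q = 1/(62 - 164) = 1/(-102) = -1/102 ≈ -0.0098039)
R(5*5³)*q = (5*5³)³*(-1/102) = (5*125)³*(-1/102) = 625³*(-1/102) = 244140625*(-1/102) = -244140625/102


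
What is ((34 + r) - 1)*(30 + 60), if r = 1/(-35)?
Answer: 20772/7 ≈ 2967.4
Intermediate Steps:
r = -1/35 ≈ -0.028571
((34 + r) - 1)*(30 + 60) = ((34 - 1/35) - 1)*(30 + 60) = (1189/35 - 1)*90 = (1154/35)*90 = 20772/7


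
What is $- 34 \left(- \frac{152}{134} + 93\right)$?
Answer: $- \frac{209270}{67} \approx -3123.4$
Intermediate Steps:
$- 34 \left(- \frac{152}{134} + 93\right) = - 34 \left(\left(-152\right) \frac{1}{134} + 93\right) = - 34 \left(- \frac{76}{67} + 93\right) = \left(-34\right) \frac{6155}{67} = - \frac{209270}{67}$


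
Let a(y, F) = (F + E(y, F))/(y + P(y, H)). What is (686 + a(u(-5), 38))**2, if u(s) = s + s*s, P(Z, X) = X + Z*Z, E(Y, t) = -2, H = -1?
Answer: 82639000900/175561 ≈ 4.7071e+5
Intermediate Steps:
P(Z, X) = X + Z**2
u(s) = s + s**2
a(y, F) = (-2 + F)/(-1 + y + y**2) (a(y, F) = (F - 2)/(y + (-1 + y**2)) = (-2 + F)/(-1 + y + y**2))
(686 + a(u(-5), 38))**2 = (686 + (-2 + 38)/(-1 - 5*(1 - 5) + (-5*(1 - 5))**2))**2 = (686 + 36/(-1 - 5*(-4) + (-5*(-4))**2))**2 = (686 + 36/(-1 + 20 + 20**2))**2 = (686 + 36/(-1 + 20 + 400))**2 = (686 + 36/419)**2 = (287470/419)**2 = 82639000900/175561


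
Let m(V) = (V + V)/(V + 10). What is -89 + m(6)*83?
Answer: -107/4 ≈ -26.750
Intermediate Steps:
m(V) = 2*V/(10 + V) (m(V) = (2*V)/(10 + V) = 2*V/(10 + V))
-89 + m(6)*83 = -89 + (2*6/(10 + 6))*83 = -89 + (2*6/16)*83 = -89 + (2*6*(1/16))*83 = -89 + (3/4)*83 = -89 + 249/4 = -107/4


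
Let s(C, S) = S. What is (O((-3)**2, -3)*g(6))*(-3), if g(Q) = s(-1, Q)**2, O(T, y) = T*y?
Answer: 2916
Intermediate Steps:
g(Q) = Q**2
(O((-3)**2, -3)*g(6))*(-3) = (((-3)**2*(-3))*6**2)*(-3) = ((9*(-3))*36)*(-3) = -27*36*(-3) = -972*(-3) = 2916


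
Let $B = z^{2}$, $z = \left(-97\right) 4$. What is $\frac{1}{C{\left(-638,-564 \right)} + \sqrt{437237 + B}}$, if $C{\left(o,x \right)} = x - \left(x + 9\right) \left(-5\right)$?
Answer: $- \frac{371}{1173460} - \frac{\sqrt{65309}}{3520380} \approx -0.00038875$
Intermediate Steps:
$z = -388$
$C{\left(o,x \right)} = 45 + 6 x$ ($C{\left(o,x \right)} = x - \left(9 + x\right) \left(-5\right) = x - \left(-45 - 5 x\right) = x + \left(45 + 5 x\right) = 45 + 6 x$)
$B = 150544$ ($B = \left(-388\right)^{2} = 150544$)
$\frac{1}{C{\left(-638,-564 \right)} + \sqrt{437237 + B}} = \frac{1}{\left(45 + 6 \left(-564\right)\right) + \sqrt{437237 + 150544}} = \frac{1}{\left(45 - 3384\right) + \sqrt{587781}} = \frac{1}{-3339 + 3 \sqrt{65309}}$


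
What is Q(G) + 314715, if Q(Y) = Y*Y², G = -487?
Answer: -115186588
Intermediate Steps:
Q(Y) = Y³
Q(G) + 314715 = (-487)³ + 314715 = -115501303 + 314715 = -115186588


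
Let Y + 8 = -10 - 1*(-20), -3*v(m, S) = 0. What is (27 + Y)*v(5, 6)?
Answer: 0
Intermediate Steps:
v(m, S) = 0 (v(m, S) = -1/3*0 = 0)
Y = 2 (Y = -8 + (-10 - 1*(-20)) = -8 + (-10 + 20) = -8 + 10 = 2)
(27 + Y)*v(5, 6) = (27 + 2)*0 = 29*0 = 0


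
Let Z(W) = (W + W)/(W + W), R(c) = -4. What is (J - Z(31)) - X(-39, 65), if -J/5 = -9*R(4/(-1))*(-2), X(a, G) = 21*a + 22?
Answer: 1156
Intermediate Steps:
Z(W) = 1 (Z(W) = (2*W)/((2*W)) = (2*W)*(1/(2*W)) = 1)
X(a, G) = 22 + 21*a
J = 360 (J = -5*(-9*(-4))*(-2) = -180*(-2) = -5*(-72) = 360)
(J - Z(31)) - X(-39, 65) = (360 - 1*1) - (22 + 21*(-39)) = (360 - 1) - (22 - 819) = 359 - 1*(-797) = 359 + 797 = 1156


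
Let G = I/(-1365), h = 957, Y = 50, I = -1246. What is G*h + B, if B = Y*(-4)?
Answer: 43782/65 ≈ 673.57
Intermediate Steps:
B = -200 (B = 50*(-4) = -200)
G = 178/195 (G = -1246/(-1365) = -1246*(-1/1365) = 178/195 ≈ 0.91282)
G*h + B = (178/195)*957 - 200 = 56782/65 - 200 = 43782/65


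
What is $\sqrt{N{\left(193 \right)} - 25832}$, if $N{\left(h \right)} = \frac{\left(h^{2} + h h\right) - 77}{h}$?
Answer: $\frac{i \sqrt{947852915}}{193} \approx 159.52 i$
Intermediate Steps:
$N{\left(h \right)} = \frac{-77 + 2 h^{2}}{h}$ ($N{\left(h \right)} = \frac{\left(h^{2} + h^{2}\right) - 77}{h} = \frac{2 h^{2} - 77}{h} = \frac{-77 + 2 h^{2}}{h}$)
$\sqrt{N{\left(193 \right)} - 25832} = \sqrt{\left(- \frac{77}{193} + 2 \cdot 193\right) - 25832} = \sqrt{\left(\left(-77\right) \frac{1}{193} + 386\right) - 25832} = \sqrt{\left(- \frac{77}{193} + 386\right) - 25832} = \sqrt{\frac{74421}{193} - 25832} = \sqrt{- \frac{4911155}{193}} = \frac{i \sqrt{947852915}}{193}$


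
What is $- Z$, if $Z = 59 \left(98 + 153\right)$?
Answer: $-14809$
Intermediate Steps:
$Z = 14809$ ($Z = 59 \cdot 251 = 14809$)
$- Z = \left(-1\right) 14809 = -14809$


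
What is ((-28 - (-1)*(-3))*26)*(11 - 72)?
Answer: 49166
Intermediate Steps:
((-28 - (-1)*(-3))*26)*(11 - 72) = ((-28 - 1*3)*26)*(-61) = ((-28 - 3)*26)*(-61) = -31*26*(-61) = -806*(-61) = 49166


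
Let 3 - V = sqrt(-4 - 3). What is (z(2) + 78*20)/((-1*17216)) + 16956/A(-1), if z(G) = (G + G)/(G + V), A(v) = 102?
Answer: 389007083/2341376 - I*sqrt(7)/137728 ≈ 166.14 - 1.921e-5*I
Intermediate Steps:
V = 3 - I*sqrt(7) (V = 3 - sqrt(-4 - 3) = 3 - sqrt(-7) = 3 - I*sqrt(7) ≈ 3.0 - 2.6458*I)
z(G) = 2*G/(3 + G - I*sqrt(7)) (z(G) = (G + G)/(G + (3 - I*sqrt(7))) = (2*G)/(3 + G - I*sqrt(7)) = 2*G/(3 + G - I*sqrt(7)))
(z(2) + 78*20)/((-1*17216)) + 16956/A(-1) = (2*2/(3 + 2 - I*sqrt(7)) + 78*20)/((-1*17216)) + 16956/102 = (2*2/(5 - I*sqrt(7)) + 1560)/(-17216) + 16956*(1/102) = (4/(5 - I*sqrt(7)) + 1560)*(-1/17216) + 2826/17 = (1560 + 4/(5 - I*sqrt(7)))*(-1/17216) + 2826/17 = (-195/2152 - 1/(4304*(5 - I*sqrt(7)))) + 2826/17 = 6078237/36584 - 1/(4304*(5 - I*sqrt(7)))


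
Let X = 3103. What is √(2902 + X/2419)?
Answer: √16988736179/2419 ≈ 53.882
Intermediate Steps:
√(2902 + X/2419) = √(2902 + 3103/2419) = √(7023041/2419) = √16988736179/2419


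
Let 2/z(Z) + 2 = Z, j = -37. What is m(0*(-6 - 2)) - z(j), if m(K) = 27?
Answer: 1055/39 ≈ 27.051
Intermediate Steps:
z(Z) = 2/(-2 + Z)
m(0*(-6 - 2)) - z(j) = 27 - 2/(-2 - 37) = 27 - 2/(-39) = 27 - 2*(-1)/39 = 27 - 1*(-2/39) = 27 + 2/39 = 1055/39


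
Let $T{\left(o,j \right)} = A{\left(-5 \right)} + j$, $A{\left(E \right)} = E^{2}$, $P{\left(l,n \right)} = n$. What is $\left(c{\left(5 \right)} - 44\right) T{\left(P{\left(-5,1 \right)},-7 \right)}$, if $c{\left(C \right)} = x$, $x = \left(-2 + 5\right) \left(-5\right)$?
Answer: $-1062$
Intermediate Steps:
$x = -15$ ($x = 3 \left(-5\right) = -15$)
$c{\left(C \right)} = -15$
$T{\left(o,j \right)} = 25 + j$ ($T{\left(o,j \right)} = \left(-5\right)^{2} + j = 25 + j$)
$\left(c{\left(5 \right)} - 44\right) T{\left(P{\left(-5,1 \right)},-7 \right)} = \left(-15 - 44\right) \left(25 - 7\right) = \left(-59\right) 18 = -1062$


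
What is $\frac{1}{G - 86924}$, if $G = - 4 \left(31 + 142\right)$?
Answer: $- \frac{1}{87616} \approx -1.1413 \cdot 10^{-5}$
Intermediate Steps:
$G = -692$ ($G = \left(-4\right) 173 = -692$)
$\frac{1}{G - 86924} = \frac{1}{-692 - 86924} = \frac{1}{-87616} = - \frac{1}{87616}$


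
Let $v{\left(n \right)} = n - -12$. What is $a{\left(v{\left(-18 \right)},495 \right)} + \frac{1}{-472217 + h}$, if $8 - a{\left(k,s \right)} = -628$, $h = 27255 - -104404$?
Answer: $\frac{216594887}{340558} \approx 636.0$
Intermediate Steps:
$v{\left(n \right)} = 12 + n$ ($v{\left(n \right)} = n + 12 = 12 + n$)
$h = 131659$ ($h = 27255 + 104404 = 131659$)
$a{\left(k,s \right)} = 636$ ($a{\left(k,s \right)} = 8 - -628 = 8 + 628 = 636$)
$a{\left(v{\left(-18 \right)},495 \right)} + \frac{1}{-472217 + h} = 636 + \frac{1}{-472217 + 131659} = 636 + \frac{1}{-340558} = 636 - \frac{1}{340558} = \frac{216594887}{340558}$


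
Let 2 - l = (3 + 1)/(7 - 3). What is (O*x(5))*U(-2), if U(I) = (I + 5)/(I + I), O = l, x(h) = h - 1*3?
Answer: -3/2 ≈ -1.5000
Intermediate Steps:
x(h) = -3 + h (x(h) = h - 3 = -3 + h)
l = 1 (l = 2 - (3 + 1)/(7 - 3) = 2 - 4/4 = 2 - 1*1 = 2 - 1 = 1)
O = 1
U(I) = (5 + I)/(2*I) (U(I) = (5 + I)/((2*I)) = (5 + I)*(1/(2*I)) = (5 + I)/(2*I))
(O*x(5))*U(-2) = (1*(-3 + 5))*((½)*(5 - 2)/(-2)) = (1*2)*((½)*(-½)*3) = 2*(-¾) = -3/2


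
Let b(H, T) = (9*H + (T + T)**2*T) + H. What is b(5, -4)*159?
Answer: -32754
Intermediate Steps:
b(H, T) = 4*T**3 + 10*H (b(H, T) = (9*H + (2*T)**2*T) + H = (9*H + (4*T**2)*T) + H = (9*H + 4*T**3) + H = (4*T**3 + 9*H) + H = 4*T**3 + 10*H)
b(5, -4)*159 = (4*(-4)**3 + 10*5)*159 = (4*(-64) + 50)*159 = (-256 + 50)*159 = -206*159 = -32754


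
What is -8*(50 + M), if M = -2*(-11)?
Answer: -576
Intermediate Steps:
M = 22
-8*(50 + M) = -8*(50 + 22) = -8*72 = -576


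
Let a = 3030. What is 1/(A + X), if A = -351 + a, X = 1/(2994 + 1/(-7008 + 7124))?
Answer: 347305/930430211 ≈ 0.00037327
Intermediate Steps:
X = 116/347305 (X = 1/(2994 + 1/116) = 1/(347305/116) = 116/347305 ≈ 0.00033400)
A = 2679 (A = -351 + 3030 = 2679)
1/(A + X) = 1/(2679 + 116/347305) = 1/(930430211/347305) = 347305/930430211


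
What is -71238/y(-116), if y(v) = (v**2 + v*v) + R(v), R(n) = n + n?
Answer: -35619/13340 ≈ -2.6701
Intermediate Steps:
R(n) = 2*n
y(v) = 2*v + 2*v**2 (y(v) = (v**2 + v*v) + 2*v = (v**2 + v**2) + 2*v = 2*v**2 + 2*v = 2*v + 2*v**2)
-71238/y(-116) = -71238*(-1/(232*(1 - 116))) = -71238/(2*(-116)*(-115)) = -71238/26680 = -71238*1/26680 = -35619/13340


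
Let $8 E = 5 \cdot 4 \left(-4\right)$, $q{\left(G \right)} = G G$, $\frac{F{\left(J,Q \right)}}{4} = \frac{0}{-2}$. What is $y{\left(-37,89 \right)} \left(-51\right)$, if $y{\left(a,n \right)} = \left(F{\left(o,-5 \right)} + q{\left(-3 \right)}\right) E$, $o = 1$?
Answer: $4590$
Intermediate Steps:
$F{\left(J,Q \right)} = 0$ ($F{\left(J,Q \right)} = 4 \frac{0}{-2} = 4 \cdot 0 \left(- \frac{1}{2}\right) = 4 \cdot 0 = 0$)
$q{\left(G \right)} = G^{2}$
$E = -10$ ($E = \frac{5 \cdot 4 \left(-4\right)}{8} = \frac{20 \left(-4\right)}{8} = \frac{1}{8} \left(-80\right) = -10$)
$y{\left(a,n \right)} = -90$ ($y{\left(a,n \right)} = \left(0 + \left(-3\right)^{2}\right) \left(-10\right) = \left(0 + 9\right) \left(-10\right) = 9 \left(-10\right) = -90$)
$y{\left(-37,89 \right)} \left(-51\right) = \left(-90\right) \left(-51\right) = 4590$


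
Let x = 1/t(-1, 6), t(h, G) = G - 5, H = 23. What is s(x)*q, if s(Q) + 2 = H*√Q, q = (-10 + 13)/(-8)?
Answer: -63/8 ≈ -7.8750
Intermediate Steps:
q = -3/8 (q = -⅛*3 = -3/8 ≈ -0.37500)
t(h, G) = -5 + G
x = 1 (x = 1/(-5 + 6) = 1/1 = 1)
s(Q) = -2 + 23*√Q
s(x)*q = (-2 + 23*√1)*(-3/8) = (-2 + 23*1)*(-3/8) = (-2 + 23)*(-3/8) = 21*(-3/8) = -63/8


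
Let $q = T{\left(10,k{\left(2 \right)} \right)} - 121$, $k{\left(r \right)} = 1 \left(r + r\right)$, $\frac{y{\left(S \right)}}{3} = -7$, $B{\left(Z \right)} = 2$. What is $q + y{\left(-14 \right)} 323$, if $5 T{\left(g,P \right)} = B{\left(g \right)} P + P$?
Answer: $- \frac{34508}{5} \approx -6901.6$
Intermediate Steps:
$y{\left(S \right)} = -21$ ($y{\left(S \right)} = 3 \left(-7\right) = -21$)
$k{\left(r \right)} = 2 r$ ($k{\left(r \right)} = 1 \cdot 2 r = 2 r$)
$T{\left(g,P \right)} = \frac{3 P}{5}$ ($T{\left(g,P \right)} = \frac{2 P + P}{5} = \frac{3 P}{5}$)
$q = - \frac{593}{5}$ ($q = \frac{3 \cdot 2 \cdot 2}{5} - 121 = \frac{3}{5} \cdot 4 - 121 = \frac{12}{5} - 121 = - \frac{593}{5} \approx -118.6$)
$q + y{\left(-14 \right)} 323 = - \frac{593}{5} - 6783 = - \frac{34508}{5}$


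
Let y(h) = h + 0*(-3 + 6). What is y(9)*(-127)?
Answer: -1143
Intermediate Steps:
y(h) = h (y(h) = h + 0*3 = h + 0 = h)
y(9)*(-127) = 9*(-127) = -1143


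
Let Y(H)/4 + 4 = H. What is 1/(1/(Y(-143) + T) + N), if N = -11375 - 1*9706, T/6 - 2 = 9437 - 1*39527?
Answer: -181116/3818106397 ≈ -4.7436e-5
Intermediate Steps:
Y(H) = -16 + 4*H
T = -180528 (T = 12 + 6*(9437 - 1*39527) = 12 + 6*(9437 - 39527) = 12 + 6*(-30090) = 12 - 180540 = -180528)
N = -21081 (N = -11375 - 9706 = -21081)
1/(1/(Y(-143) + T) + N) = 1/(1/((-16 + 4*(-143)) - 180528) - 21081) = 1/(1/((-16 - 572) - 180528) - 21081) = 1/(1/(-588 - 180528) - 21081) = 1/(1/(-181116) - 21081) = 1/(-1/181116 - 21081) = 1/(-3818106397/181116) = -181116/3818106397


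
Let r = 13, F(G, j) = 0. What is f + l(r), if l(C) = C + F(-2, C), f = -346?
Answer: -333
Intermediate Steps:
l(C) = C (l(C) = C + 0 = C)
f + l(r) = -346 + 13 = -333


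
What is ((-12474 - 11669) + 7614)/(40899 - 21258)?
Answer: -16529/19641 ≈ -0.84156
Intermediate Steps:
((-12474 - 11669) + 7614)/(40899 - 21258) = (-24143 + 7614)/19641 = -16529*1/19641 = -16529/19641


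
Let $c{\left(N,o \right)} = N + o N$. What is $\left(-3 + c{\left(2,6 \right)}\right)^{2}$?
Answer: $121$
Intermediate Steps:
$c{\left(N,o \right)} = N + N o$
$\left(-3 + c{\left(2,6 \right)}\right)^{2} = \left(-3 + 2 \left(1 + 6\right)\right)^{2} = \left(-3 + 2 \cdot 7\right)^{2} = \left(-3 + 14\right)^{2} = 11^{2} = 121$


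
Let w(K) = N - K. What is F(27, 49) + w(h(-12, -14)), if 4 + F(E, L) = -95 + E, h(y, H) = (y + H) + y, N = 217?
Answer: 183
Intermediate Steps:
h(y, H) = H + 2*y (h(y, H) = (H + y) + y = H + 2*y)
F(E, L) = -99 + E (F(E, L) = -4 + (-95 + E) = -99 + E)
w(K) = 217 - K
F(27, 49) + w(h(-12, -14)) = (-99 + 27) + (217 - (-14 + 2*(-12))) = -72 + (217 - (-14 - 24)) = -72 + (217 - 1*(-38)) = -72 + (217 + 38) = -72 + 255 = 183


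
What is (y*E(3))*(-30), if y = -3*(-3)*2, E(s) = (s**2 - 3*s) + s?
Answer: -1620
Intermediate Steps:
E(s) = s**2 - 2*s
y = 18 (y = 9*2 = 18)
(y*E(3))*(-30) = (18*(3*(-2 + 3)))*(-30) = (18*(3*1))*(-30) = (18*3)*(-30) = 54*(-30) = -1620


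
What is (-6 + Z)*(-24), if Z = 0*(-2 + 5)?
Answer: 144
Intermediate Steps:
Z = 0 (Z = 0*3 = 0)
(-6 + Z)*(-24) = (-6 + 0)*(-24) = -6*(-24) = 144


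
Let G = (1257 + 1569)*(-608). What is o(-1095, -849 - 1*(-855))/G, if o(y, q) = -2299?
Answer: 121/90432 ≈ 0.0013380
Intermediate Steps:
G = -1718208 (G = 2826*(-608) = -1718208)
o(-1095, -849 - 1*(-855))/G = -2299/(-1718208) = -2299*(-1/1718208) = 121/90432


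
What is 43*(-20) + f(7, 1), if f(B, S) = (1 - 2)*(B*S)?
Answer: -867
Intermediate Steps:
f(B, S) = -B*S
43*(-20) + f(7, 1) = 43*(-20) - 1*7*1 = -860 - 7 = -867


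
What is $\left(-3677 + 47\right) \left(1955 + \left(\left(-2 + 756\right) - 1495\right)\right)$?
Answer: $-4406820$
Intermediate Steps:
$\left(-3677 + 47\right) \left(1955 + \left(\left(-2 + 756\right) - 1495\right)\right) = - 3630 \left(1955 + \left(754 - 1495\right)\right) = - 3630 \left(1955 - 741\right) = \left(-3630\right) 1214 = -4406820$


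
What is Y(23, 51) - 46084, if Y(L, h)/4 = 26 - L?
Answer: -46072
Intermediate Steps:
Y(L, h) = 104 - 4*L (Y(L, h) = 4*(26 - L) = 104 - 4*L)
Y(23, 51) - 46084 = (104 - 4*23) - 46084 = (104 - 92) - 46084 = 12 - 46084 = -46072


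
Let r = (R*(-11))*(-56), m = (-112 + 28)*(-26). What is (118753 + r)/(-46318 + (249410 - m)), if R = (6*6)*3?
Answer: 185281/200908 ≈ 0.92222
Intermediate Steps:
R = 108 (R = 36*3 = 108)
m = 2184 (m = -84*(-26) = 2184)
r = 66528 (r = (108*(-11))*(-56) = -1188*(-56) = 66528)
(118753 + r)/(-46318 + (249410 - m)) = (118753 + 66528)/(-46318 + (249410 - 1*2184)) = 185281/(-46318 + (249410 - 2184)) = 185281/(-46318 + 247226) = 185281/200908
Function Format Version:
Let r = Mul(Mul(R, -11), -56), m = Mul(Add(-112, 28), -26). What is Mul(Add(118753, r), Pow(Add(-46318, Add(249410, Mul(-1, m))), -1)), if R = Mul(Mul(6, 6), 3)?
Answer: Rational(185281, 200908) ≈ 0.92222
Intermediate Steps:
R = 108 (R = Mul(36, 3) = 108)
m = 2184 (m = Mul(-84, -26) = 2184)
r = 66528 (r = Mul(Mul(108, -11), -56) = Mul(-1188, -56) = 66528)
Mul(Add(118753, r), Pow(Add(-46318, Add(249410, Mul(-1, m))), -1)) = Mul(Add(118753, 66528), Pow(Add(-46318, Add(249410, Mul(-1, 2184))), -1)) = Mul(185281, Pow(Add(-46318, Add(249410, -2184)), -1)) = Mul(185281, Pow(Add(-46318, 247226), -1)) = Mul(185281, Pow(200908, -1)) = Mul(185281, Rational(1, 200908)) = Rational(185281, 200908)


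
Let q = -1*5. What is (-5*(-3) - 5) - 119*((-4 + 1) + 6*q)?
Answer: 3937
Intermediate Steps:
q = -5
(-5*(-3) - 5) - 119*((-4 + 1) + 6*q) = (-5*(-3) - 5) - 119*((-4 + 1) + 6*(-5)) = (15 - 5) - 119*(-3 - 30) = 10 - 119*(-33) = 10 + 3927 = 3937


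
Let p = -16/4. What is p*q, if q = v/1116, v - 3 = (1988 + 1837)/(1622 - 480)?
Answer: -2417/106206 ≈ -0.022758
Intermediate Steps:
v = 7251/1142 (v = 3 + (1988 + 1837)/(1622 - 480) = 3 + 3825/1142 = 7251/1142 ≈ 6.3494)
q = 2417/424824 (q = (7251/1142)/1116 = (7251/1142)*(1/1116) = 2417/424824 ≈ 0.0056894)
p = -4 (p = -16*1/4 = -4)
p*q = -4*2417/424824 = -2417/106206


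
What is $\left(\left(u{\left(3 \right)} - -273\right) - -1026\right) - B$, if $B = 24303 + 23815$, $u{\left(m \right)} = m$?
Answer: $-46816$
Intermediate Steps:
$B = 48118$
$\left(\left(u{\left(3 \right)} - -273\right) - -1026\right) - B = \left(\left(3 - -273\right) - -1026\right) - 48118 = \left(\left(3 + 273\right) + 1026\right) - 48118 = \left(276 + 1026\right) - 48118 = 1302 - 48118 = -46816$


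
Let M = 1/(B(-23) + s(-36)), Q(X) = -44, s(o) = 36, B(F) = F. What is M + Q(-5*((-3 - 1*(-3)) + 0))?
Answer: -571/13 ≈ -43.923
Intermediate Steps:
M = 1/13 (M = 1/(-23 + 36) = 1/13 ≈ 0.076923)
M + Q(-5*((-3 - 1*(-3)) + 0)) = 1/13 - 44 = -571/13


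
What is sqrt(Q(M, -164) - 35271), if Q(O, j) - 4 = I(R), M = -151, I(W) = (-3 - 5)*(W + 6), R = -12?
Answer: I*sqrt(35219) ≈ 187.67*I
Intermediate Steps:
I(W) = -48 - 8*W (I(W) = -8*(6 + W) = -48 - 8*W)
Q(O, j) = 52 (Q(O, j) = 4 + (-48 - 8*(-12)) = 4 + (-48 + 96) = 4 + 48 = 52)
sqrt(Q(M, -164) - 35271) = sqrt(52 - 35271) = sqrt(-35219) = I*sqrt(35219)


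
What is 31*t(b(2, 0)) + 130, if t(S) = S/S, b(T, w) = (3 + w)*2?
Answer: 161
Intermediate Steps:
b(T, w) = 6 + 2*w
t(S) = 1
31*t(b(2, 0)) + 130 = 31*1 + 130 = 31 + 130 = 161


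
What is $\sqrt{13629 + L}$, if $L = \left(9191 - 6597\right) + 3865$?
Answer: $18 \sqrt{62} \approx 141.73$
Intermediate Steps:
$L = 6459$ ($L = 2594 + 3865 = 6459$)
$\sqrt{13629 + L} = \sqrt{13629 + 6459} = \sqrt{20088} = 18 \sqrt{62}$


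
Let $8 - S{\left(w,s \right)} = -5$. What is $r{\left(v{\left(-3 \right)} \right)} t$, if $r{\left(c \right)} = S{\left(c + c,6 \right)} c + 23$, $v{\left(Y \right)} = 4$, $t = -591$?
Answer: $-44325$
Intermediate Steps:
$S{\left(w,s \right)} = 13$ ($S{\left(w,s \right)} = 8 - -5 = 8 + 5 = 13$)
$r{\left(c \right)} = 23 + 13 c$ ($r{\left(c \right)} = 13 c + 23 = 23 + 13 c$)
$r{\left(v{\left(-3 \right)} \right)} t = \left(23 + 13 \cdot 4\right) \left(-591\right) = \left(23 + 52\right) \left(-591\right) = 75 \left(-591\right) = -44325$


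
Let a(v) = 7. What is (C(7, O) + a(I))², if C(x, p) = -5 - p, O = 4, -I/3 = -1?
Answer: 4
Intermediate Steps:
I = 3 (I = -3*(-1) = 3)
(C(7, O) + a(I))² = ((-5 - 1*4) + 7)² = ((-5 - 4) + 7)² = (-9 + 7)² = (-2)² = 4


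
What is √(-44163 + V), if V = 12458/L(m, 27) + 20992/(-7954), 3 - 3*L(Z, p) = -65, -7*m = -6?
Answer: I*√474402917422/3298 ≈ 208.84*I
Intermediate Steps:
m = 6/7 (m = -⅐*(-6) = 6/7 ≈ 0.85714)
L(Z, p) = 68/3 (L(Z, p) = 1 - ⅓*(-65) = 1 + 65/3 = 68/3)
V = 1803935/3298 (V = 12458/(68/3) + 20992/(-7954) = 12458*(3/68) + 20992*(-1/7954) = 18687/34 - 256/97 = 1803935/3298 ≈ 546.98)
√(-44163 + V) = √(-44163 + 1803935/3298) = √(-143845639/3298) = I*√474402917422/3298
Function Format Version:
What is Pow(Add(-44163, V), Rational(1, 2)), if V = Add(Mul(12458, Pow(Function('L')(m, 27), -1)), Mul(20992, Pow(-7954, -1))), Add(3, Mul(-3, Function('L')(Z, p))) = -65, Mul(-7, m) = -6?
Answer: Mul(Rational(1, 3298), I, Pow(474402917422, Rational(1, 2))) ≈ Mul(208.84, I)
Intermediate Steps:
m = Rational(6, 7) (m = Mul(Rational(-1, 7), -6) = Rational(6, 7) ≈ 0.85714)
Function('L')(Z, p) = Rational(68, 3) (Function('L')(Z, p) = Add(1, Mul(Rational(-1, 3), -65)) = Add(1, Rational(65, 3)) = Rational(68, 3))
V = Rational(1803935, 3298) (V = Add(Mul(12458, Pow(Rational(68, 3), -1)), Mul(20992, Pow(-7954, -1))) = Add(Mul(12458, Rational(3, 68)), Mul(20992, Rational(-1, 7954))) = Add(Rational(18687, 34), Rational(-256, 97)) = Rational(1803935, 3298) ≈ 546.98)
Pow(Add(-44163, V), Rational(1, 2)) = Pow(Add(-44163, Rational(1803935, 3298)), Rational(1, 2)) = Pow(Rational(-143845639, 3298), Rational(1, 2)) = Mul(Rational(1, 3298), I, Pow(474402917422, Rational(1, 2)))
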